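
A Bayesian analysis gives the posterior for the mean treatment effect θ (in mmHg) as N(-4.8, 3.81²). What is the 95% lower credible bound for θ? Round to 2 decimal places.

Need L with P(θ ≥ L) = 0.95: L = -4.8 − z_{0.05}·3.81.
z = 1.645; L = -4.8 − 1.645 × 3.81 = -11.07.

-11.07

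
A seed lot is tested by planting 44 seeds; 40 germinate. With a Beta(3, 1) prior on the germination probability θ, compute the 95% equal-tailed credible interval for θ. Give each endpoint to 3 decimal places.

[0.796, 0.965]

Posterior: Beta(3+40, 1+4) = Beta(43, 5).
Equal-tailed 95% interval: the 0.025 and 0.975 quantiles of Beta(43, 5).
Posterior mean ≈ 0.896, SD ≈ 0.044; a Normal approximation gives roughly [0.810, 0.981].
Exact: F⁻¹(0.025) = 0.796; F⁻¹(0.975) = 0.965.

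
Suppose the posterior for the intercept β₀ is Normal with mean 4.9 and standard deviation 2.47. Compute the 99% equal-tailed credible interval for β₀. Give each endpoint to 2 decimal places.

The posterior is symmetric, so the 99% equal-tailed interval is β₀ = 4.9 ± z·2.47 with z = 2.576.
Half-width: 2.576 × 2.47 = 6.36.
4.9 − 6.36 = -1.46; 4.9 + 6.36 = 11.26.

[-1.46, 11.26]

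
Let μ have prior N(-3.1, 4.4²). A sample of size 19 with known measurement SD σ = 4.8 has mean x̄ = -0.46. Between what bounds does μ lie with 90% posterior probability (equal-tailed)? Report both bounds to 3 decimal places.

[-2.373, 1.142]

Posterior precision = 1/4.4² + 19/4.8² = 0.0517 + 0.8247 = 0.8763, so posterior SD = 1.0682.
Posterior mean = (-3.1/4.4² + 19·-0.46/4.8²) / 0.8763 = -0.6156.
Interval: -0.6156 ± 1.645 × 1.0682 → [-2.373, 1.142].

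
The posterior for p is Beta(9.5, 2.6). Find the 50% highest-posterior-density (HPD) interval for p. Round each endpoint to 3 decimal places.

[0.758, 0.906]

The posterior is unimodal and skewed, so the HPD interval has equal density at both endpoints and is the shortest 50% interval.
Solving f(0.758) = f(0.906) with F(0.906) − F(0.758) = 0.50 gives [0.758, 0.906].
For comparison, the equal-tailed interval is [0.715, 0.871]; the HPD is narrower and shifted toward the mode.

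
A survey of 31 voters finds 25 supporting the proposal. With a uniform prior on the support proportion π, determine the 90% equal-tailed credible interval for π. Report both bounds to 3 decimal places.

Posterior: Beta(1+25, 1+6) = Beta(26, 7).
Equal-tailed 90% interval: the 0.05 and 0.95 quantiles of Beta(26, 7).
Posterior mean ≈ 0.788, SD ≈ 0.070; a Normal approximation gives roughly [0.673, 0.903].
Exact: F⁻¹(0.05) = 0.663; F⁻¹(0.95) = 0.893.

[0.663, 0.893]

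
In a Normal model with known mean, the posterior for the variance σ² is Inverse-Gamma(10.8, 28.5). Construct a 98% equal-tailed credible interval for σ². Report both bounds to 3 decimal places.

[1.434, 6.140]

Inverse-Gamma(10.8, 28.5) quantiles: F⁻¹(0.01) and F⁻¹(0.99).
Equivalently, 1/σ² ~ Gamma(10.8, rate = 28.5); invert its 0.99 and 0.01 quantiles.
Posterior mean ≈ 2.908, SD ≈ 0.980; a Normal approximation gives roughly [0.628, 5.189].
Exact: lower = 1.434; upper = 6.140.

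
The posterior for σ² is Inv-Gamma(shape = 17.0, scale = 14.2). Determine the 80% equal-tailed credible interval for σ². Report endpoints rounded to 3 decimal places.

[0.632, 1.186]

Inverse-Gamma(17.0, 14.2) quantiles: F⁻¹(0.1) and F⁻¹(0.9).
Equivalently, 1/σ² ~ Gamma(17.0, rate = 14.2); invert its 0.9 and 0.1 quantiles.
Posterior mean ≈ 0.887, SD ≈ 0.229; a Normal approximation gives roughly [0.594, 1.181].
Exact: lower = 0.632; upper = 1.186.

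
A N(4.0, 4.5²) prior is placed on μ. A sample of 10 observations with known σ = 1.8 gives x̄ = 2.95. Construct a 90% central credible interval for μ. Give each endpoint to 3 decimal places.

[2.038, 3.895]

Posterior precision = 1/4.5² + 10/1.8² = 0.0494 + 3.0864 = 3.1358, so posterior SD = 0.5647.
Posterior mean = (4.0/4.5² + 10·2.95/1.8²) / 3.1358 = 2.9665.
Interval: 2.9665 ± 1.645 × 0.5647 → [2.038, 3.895].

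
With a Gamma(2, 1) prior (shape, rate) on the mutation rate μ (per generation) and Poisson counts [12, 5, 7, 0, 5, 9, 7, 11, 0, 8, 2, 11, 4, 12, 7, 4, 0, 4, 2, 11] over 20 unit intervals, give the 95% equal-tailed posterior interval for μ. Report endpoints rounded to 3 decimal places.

Posterior: Gamma(2+121, 1+20) = Gamma(123, 21) (shape, rate).
Equal-tailed 95% interval: Gamma(123, 21) quantiles at 0.025 and 0.975.
Posterior mean ≈ 5.857, SD ≈ 0.528; a Normal approximation gives roughly [4.822, 6.892].
Exact: lower = 4.868; upper = 6.937.

[4.868, 6.937]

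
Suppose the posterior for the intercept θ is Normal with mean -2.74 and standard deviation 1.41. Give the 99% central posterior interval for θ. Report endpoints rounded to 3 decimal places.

The posterior is symmetric, so the 99% equal-tailed interval is θ = -2.74 ± z·1.41 with z = 2.576.
Half-width: 2.576 × 1.41 = 3.632.
-2.74 − 3.632 = -6.372; -2.74 + 3.632 = 0.892.

[-6.372, 0.892]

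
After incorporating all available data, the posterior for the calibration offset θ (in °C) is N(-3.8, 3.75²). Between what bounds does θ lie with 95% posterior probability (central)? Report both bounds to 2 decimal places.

[-11.15, 3.55]

The posterior is symmetric, so the 95% equal-tailed interval is θ = -3.8 ± z·3.75 with z = 1.960.
Half-width: 1.960 × 3.75 = 7.35.
-3.8 − 7.35 = -11.15; -3.8 + 7.35 = 3.55.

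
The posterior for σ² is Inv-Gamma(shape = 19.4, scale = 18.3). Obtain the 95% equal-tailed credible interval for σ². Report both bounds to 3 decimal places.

[0.632, 1.558]

Inverse-Gamma(19.4, 18.3) quantiles: F⁻¹(0.025) and F⁻¹(0.975).
Equivalently, 1/σ² ~ Gamma(19.4, rate = 18.3); invert its 0.975 and 0.025 quantiles.
Posterior mean ≈ 0.995, SD ≈ 0.238; a Normal approximation gives roughly [0.527, 1.462].
Exact: lower = 0.632; upper = 1.558.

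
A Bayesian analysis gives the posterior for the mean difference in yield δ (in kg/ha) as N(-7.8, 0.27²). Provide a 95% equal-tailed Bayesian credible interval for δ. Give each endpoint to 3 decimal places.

The posterior is symmetric, so the 95% equal-tailed interval is δ = -7.8 ± z·0.27 with z = 1.960.
Half-width: 1.960 × 0.27 = 0.529.
-7.8 − 0.529 = -8.329; -7.8 + 0.529 = -7.271.

[-8.329, -7.271]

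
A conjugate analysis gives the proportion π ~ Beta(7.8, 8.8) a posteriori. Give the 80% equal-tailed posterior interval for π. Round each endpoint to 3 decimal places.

[0.315, 0.626]

Posterior: Beta(7.8, 8.8).
Equal-tailed 80% interval: the 0.1 and 0.9 quantiles of Beta(7.8, 8.8).
Posterior mean ≈ 0.470, SD ≈ 0.119; a Normal approximation gives roughly [0.317, 0.622].
Exact: F⁻¹(0.1) = 0.315; F⁻¹(0.9) = 0.626.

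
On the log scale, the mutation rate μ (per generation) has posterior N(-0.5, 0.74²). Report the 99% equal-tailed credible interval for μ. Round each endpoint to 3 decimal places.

[0.090, 4.080]

On the log scale the 99% interval is -0.5 ± 2.576 × 0.74 = [-2.4061, 1.4061].
Exponentiate: [e^-2.4061, e^1.4061] = [0.090, 4.080].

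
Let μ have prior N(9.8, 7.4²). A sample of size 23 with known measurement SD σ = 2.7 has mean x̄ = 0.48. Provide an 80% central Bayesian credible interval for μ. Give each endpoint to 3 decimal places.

Posterior precision = 1/7.4² + 23/2.7² = 0.0183 + 3.1550 = 3.1733, so posterior SD = 0.5614.
Posterior mean = (9.8/7.4² + 23·0.48/2.7²) / 3.1733 = 0.5336.
Interval: 0.5336 ± 1.282 × 0.5614 → [-0.186, 1.253].

[-0.186, 1.253]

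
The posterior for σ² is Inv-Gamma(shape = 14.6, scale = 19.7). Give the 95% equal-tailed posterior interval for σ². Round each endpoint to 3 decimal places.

[0.857, 2.433]

Inverse-Gamma(14.6, 19.7) quantiles: F⁻¹(0.025) and F⁻¹(0.975).
Equivalently, 1/σ² ~ Gamma(14.6, rate = 19.7); invert its 0.975 and 0.025 quantiles.
Posterior mean ≈ 1.449, SD ≈ 0.408; a Normal approximation gives roughly [0.649, 2.248].
Exact: lower = 0.857; upper = 2.433.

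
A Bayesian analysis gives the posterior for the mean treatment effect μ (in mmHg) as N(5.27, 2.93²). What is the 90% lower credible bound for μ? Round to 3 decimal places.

Need L with P(μ ≥ L) = 0.90: L = 5.27 − z_{0.1}·2.93.
z = 1.282; L = 5.27 − 1.282 × 2.93 = 1.515.

1.515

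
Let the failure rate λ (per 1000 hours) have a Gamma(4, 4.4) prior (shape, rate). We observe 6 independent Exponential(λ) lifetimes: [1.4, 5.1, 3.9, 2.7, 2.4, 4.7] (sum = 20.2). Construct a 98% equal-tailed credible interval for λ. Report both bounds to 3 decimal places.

Posterior: Gamma(4+6, 4.4+20.2) = Gamma(10, 24.6) (shape, rate).
Equal-tailed 98% interval: Gamma(10, 24.6) quantiles at 0.01 and 0.99.
Posterior mean ≈ 0.407, SD ≈ 0.129; a Normal approximation gives roughly [0.107, 0.706].
Exact: lower = 0.168; upper = 0.764.

[0.168, 0.764]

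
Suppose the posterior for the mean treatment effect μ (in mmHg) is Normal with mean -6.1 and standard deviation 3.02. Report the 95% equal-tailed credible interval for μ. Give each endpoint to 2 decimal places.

The posterior is symmetric, so the 95% equal-tailed interval is μ = -6.1 ± z·3.02 with z = 1.960.
Half-width: 1.960 × 3.02 = 5.92.
-6.1 − 5.92 = -12.02; -6.1 + 5.92 = -0.18.

[-12.02, -0.18]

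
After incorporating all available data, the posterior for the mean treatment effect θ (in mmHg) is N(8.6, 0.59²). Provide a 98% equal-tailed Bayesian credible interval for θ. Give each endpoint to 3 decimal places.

[7.227, 9.973]

The posterior is symmetric, so the 98% equal-tailed interval is θ = 8.6 ± z·0.59 with z = 2.326.
Half-width: 2.326 × 0.59 = 1.373.
8.6 − 1.373 = 7.227; 8.6 + 1.373 = 9.973.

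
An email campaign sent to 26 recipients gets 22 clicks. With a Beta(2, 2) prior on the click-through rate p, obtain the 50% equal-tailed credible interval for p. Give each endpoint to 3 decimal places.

Posterior: Beta(2+22, 2+4) = Beta(24, 6).
Equal-tailed 50% interval: the 0.25 and 0.75 quantiles of Beta(24, 6).
Posterior mean ≈ 0.800, SD ≈ 0.072; a Normal approximation gives roughly [0.752, 0.848].
Exact: F⁻¹(0.25) = 0.755; F⁻¹(0.75) = 0.852.

[0.755, 0.852]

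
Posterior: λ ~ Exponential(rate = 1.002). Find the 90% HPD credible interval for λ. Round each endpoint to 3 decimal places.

The exponential density is strictly decreasing on [0, ∞), so the HPD interval is anchored at 0: [0, q] with P(λ ≤ q) = 0.90.
q = −ln(1 − 0.90) / 1.002 = 2.3026 / 1.002 = 2.298.

[0.000, 2.298]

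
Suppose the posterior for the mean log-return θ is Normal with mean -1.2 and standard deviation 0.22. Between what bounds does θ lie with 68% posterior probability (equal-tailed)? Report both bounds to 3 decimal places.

[-1.419, -0.981]

The posterior is symmetric, so the 68% equal-tailed interval is θ = -1.2 ± z·0.22 with z = 0.994.
Half-width: 0.994 × 0.22 = 0.219.
-1.2 − 0.219 = -1.419; -1.2 + 0.219 = -0.981.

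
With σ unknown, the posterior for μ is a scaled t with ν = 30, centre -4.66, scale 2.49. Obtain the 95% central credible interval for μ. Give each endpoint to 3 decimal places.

The t_30 distribution is symmetric; the 95% interval is -4.66 ± t·2.49 with t_{0.975,30} = 2.042.
Half-width: 2.042 × 2.49 = 5.085.
-4.66 − 5.085 = -9.745; -4.66 + 5.085 = 0.425.

[-9.745, 0.425]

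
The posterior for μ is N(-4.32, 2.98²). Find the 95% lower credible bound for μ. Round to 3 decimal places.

Need L with P(μ ≥ L) = 0.95: L = -4.32 − z_{0.05}·2.98.
z = 1.645; L = -4.32 − 1.645 × 2.98 = -9.222.

-9.222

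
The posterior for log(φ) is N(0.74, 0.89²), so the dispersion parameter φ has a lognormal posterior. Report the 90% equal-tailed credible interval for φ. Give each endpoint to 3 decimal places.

On the log scale the 90% interval is 0.74 ± 1.645 × 0.89 = [-0.7239, 2.2039].
Exponentiate: [e^-0.7239, e^2.2039] = [0.485, 9.060].

[0.485, 9.060]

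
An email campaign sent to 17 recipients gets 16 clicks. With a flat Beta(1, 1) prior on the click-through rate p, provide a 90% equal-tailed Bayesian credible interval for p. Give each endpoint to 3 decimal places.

Posterior: Beta(1+16, 1+1) = Beta(17, 2).
Equal-tailed 90% interval: the 0.05 and 0.95 quantiles of Beta(17, 2).
Posterior mean ≈ 0.895, SD ≈ 0.069; a Normal approximation gives roughly [0.782, 1.008].
Exact: F⁻¹(0.05) = 0.762; F⁻¹(0.95) = 0.980.

[0.762, 0.980]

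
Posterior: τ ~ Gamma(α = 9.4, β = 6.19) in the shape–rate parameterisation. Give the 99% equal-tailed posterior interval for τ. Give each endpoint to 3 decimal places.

Posterior: Gamma(shape 9.4, rate 6.19).
Equal-tailed 99% interval: Gamma(9.4, 6.19) quantiles at 0.005 and 0.995.
Posterior mean ≈ 1.519, SD ≈ 0.495; a Normal approximation gives roughly [0.243, 2.794].
Exact: lower = 0.543; upper = 3.094.

[0.543, 3.094]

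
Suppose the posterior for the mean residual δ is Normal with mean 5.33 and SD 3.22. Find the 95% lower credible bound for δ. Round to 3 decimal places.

0.034

Need L with P(δ ≥ L) = 0.95: L = 5.33 − z_{0.05}·3.22.
z = 1.645; L = 5.33 − 1.645 × 3.22 = 0.034.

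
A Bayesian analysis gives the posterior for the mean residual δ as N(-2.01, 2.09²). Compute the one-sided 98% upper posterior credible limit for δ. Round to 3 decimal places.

Need U with P(δ ≤ U) = 0.98: U = -2.01 + z_{0.02}·2.09.
z = 2.054; U = -2.01 + 2.054 × 2.09 = 2.282.

2.282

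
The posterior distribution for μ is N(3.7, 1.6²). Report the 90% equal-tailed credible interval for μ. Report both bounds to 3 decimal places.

[1.068, 6.332]

The posterior is symmetric, so the 90% equal-tailed interval is μ = 3.7 ± z·1.6 with z = 1.645.
Half-width: 1.645 × 1.6 = 2.632.
3.7 − 2.632 = 1.068; 3.7 + 2.632 = 6.332.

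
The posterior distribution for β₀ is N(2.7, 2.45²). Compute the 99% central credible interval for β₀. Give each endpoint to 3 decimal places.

[-3.611, 9.011]

The posterior is symmetric, so the 99% equal-tailed interval is β₀ = 2.7 ± z·2.45 with z = 2.576.
Half-width: 2.576 × 2.45 = 6.311.
2.7 − 6.311 = -3.611; 2.7 + 6.311 = 9.011.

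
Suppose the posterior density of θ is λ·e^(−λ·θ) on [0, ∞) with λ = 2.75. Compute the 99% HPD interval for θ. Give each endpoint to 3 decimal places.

[0.000, 1.675]

The exponential density is strictly decreasing on [0, ∞), so the HPD interval is anchored at 0: [0, q] with P(θ ≤ q) = 0.99.
q = −ln(1 − 0.99) / 2.75 = 4.6052 / 2.75 = 1.675.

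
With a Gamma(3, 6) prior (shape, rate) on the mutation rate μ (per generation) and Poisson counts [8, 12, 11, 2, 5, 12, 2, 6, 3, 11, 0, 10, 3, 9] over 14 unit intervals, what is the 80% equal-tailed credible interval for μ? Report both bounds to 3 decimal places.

[4.231, 5.491]

Posterior: Gamma(3+94, 6+14) = Gamma(97, 20) (shape, rate).
Equal-tailed 80% interval: Gamma(97, 20) quantiles at 0.1 and 0.9.
Posterior mean ≈ 4.850, SD ≈ 0.492; a Normal approximation gives roughly [4.219, 5.481].
Exact: lower = 4.231; upper = 5.491.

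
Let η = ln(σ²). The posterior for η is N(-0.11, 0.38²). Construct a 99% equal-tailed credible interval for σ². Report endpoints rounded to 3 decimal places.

[0.337, 2.384]

On the log scale the 99% interval is -0.11 ± 2.576 × 0.38 = [-1.0888, 0.8688].
Exponentiate: [e^-1.0888, e^0.8688] = [0.337, 2.384].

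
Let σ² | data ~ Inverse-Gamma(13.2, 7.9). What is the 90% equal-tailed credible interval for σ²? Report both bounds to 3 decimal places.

[0.401, 1.007]

Inverse-Gamma(13.2, 7.9) quantiles: F⁻¹(0.05) and F⁻¹(0.95).
Equivalently, 1/σ² ~ Gamma(13.2, rate = 7.9); invert its 0.95 and 0.05 quantiles.
Posterior mean ≈ 0.648, SD ≈ 0.193; a Normal approximation gives roughly [0.329, 0.966].
Exact: lower = 0.401; upper = 1.007.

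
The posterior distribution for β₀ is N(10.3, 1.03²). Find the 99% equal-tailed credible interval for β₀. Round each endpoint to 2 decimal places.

The posterior is symmetric, so the 99% equal-tailed interval is β₀ = 10.3 ± z·1.03 with z = 2.576.
Half-width: 2.576 × 1.03 = 2.65.
10.3 − 2.65 = 7.65; 10.3 + 2.65 = 12.95.

[7.65, 12.95]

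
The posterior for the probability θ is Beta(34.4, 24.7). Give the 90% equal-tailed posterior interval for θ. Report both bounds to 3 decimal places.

Posterior: Beta(34.4, 24.7).
Equal-tailed 90% interval: the 0.05 and 0.95 quantiles of Beta(34.4, 24.7).
Posterior mean ≈ 0.582, SD ≈ 0.064; a Normal approximation gives roughly [0.477, 0.687].
Exact: F⁻¹(0.05) = 0.476; F⁻¹(0.95) = 0.685.

[0.476, 0.685]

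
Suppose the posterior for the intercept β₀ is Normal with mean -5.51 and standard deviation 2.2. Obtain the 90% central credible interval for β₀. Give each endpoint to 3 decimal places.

[-9.129, -1.891]

The posterior is symmetric, so the 90% equal-tailed interval is β₀ = -5.51 ± z·2.2 with z = 1.645.
Half-width: 1.645 × 2.2 = 3.619.
-5.51 − 3.619 = -9.129; -5.51 + 3.619 = -1.891.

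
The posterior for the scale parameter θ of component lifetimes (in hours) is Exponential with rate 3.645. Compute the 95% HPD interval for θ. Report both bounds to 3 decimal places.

The exponential density is strictly decreasing on [0, ∞), so the HPD interval is anchored at 0: [0, q] with P(θ ≤ q) = 0.95.
q = −ln(1 − 0.95) / 3.645 = 2.9957 / 3.645 = 0.822.

[0.000, 0.822]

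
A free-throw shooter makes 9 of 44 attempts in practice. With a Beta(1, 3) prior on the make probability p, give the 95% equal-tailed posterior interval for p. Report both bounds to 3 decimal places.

[0.107, 0.333]

Posterior: Beta(1+9, 3+35) = Beta(10, 38).
Equal-tailed 95% interval: the 0.025 and 0.975 quantiles of Beta(10, 38).
Posterior mean ≈ 0.208, SD ≈ 0.058; a Normal approximation gives roughly [0.095, 0.322].
Exact: F⁻¹(0.025) = 0.107; F⁻¹(0.975) = 0.333.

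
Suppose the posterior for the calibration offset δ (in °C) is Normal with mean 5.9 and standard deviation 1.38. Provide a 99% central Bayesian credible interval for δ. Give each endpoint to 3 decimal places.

[2.345, 9.455]

The posterior is symmetric, so the 99% equal-tailed interval is δ = 5.9 ± z·1.38 with z = 2.576.
Half-width: 2.576 × 1.38 = 3.555.
5.9 − 3.555 = 2.345; 5.9 + 3.555 = 9.455.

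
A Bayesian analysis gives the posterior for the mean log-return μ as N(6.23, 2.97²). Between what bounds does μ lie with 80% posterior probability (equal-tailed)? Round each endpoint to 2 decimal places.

[2.42, 10.04]

The posterior is symmetric, so the 80% equal-tailed interval is μ = 6.23 ± z·2.97 with z = 1.282.
Half-width: 1.282 × 2.97 = 3.81.
6.23 − 3.81 = 2.42; 6.23 + 3.81 = 10.04.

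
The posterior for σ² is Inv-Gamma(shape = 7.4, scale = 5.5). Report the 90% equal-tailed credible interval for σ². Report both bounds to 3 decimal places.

[0.445, 1.545]

Inverse-Gamma(7.4, 5.5) quantiles: F⁻¹(0.05) and F⁻¹(0.95).
Equivalently, 1/σ² ~ Gamma(7.4, rate = 5.5); invert its 0.95 and 0.05 quantiles.
Posterior mean ≈ 0.859, SD ≈ 0.370; a Normal approximation gives roughly [0.251, 1.468].
Exact: lower = 0.445; upper = 1.545.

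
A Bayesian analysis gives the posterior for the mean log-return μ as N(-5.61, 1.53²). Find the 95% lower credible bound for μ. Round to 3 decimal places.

Need L with P(μ ≥ L) = 0.95: L = -5.61 − z_{0.05}·1.53.
z = 1.645; L = -5.61 − 1.645 × 1.53 = -8.127.

-8.127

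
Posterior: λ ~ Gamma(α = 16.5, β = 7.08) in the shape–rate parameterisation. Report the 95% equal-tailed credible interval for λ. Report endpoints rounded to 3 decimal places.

[1.345, 3.582]

Posterior: Gamma(shape 16.5, rate 7.08).
Equal-tailed 95% interval: Gamma(16.5, 7.08) quantiles at 0.025 and 0.975.
Posterior mean ≈ 2.331, SD ≈ 0.574; a Normal approximation gives roughly [1.206, 3.455].
Exact: lower = 1.345; upper = 3.582.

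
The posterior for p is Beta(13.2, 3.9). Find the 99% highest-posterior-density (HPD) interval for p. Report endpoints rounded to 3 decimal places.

The posterior is unimodal and skewed, so the HPD interval has equal density at both endpoints and is the shortest 99% interval.
Solving f(0.499) = f(0.969) with F(0.969) − F(0.499) = 0.99 gives [0.499, 0.969].
For comparison, the equal-tailed interval is [0.475, 0.957]; the HPD is narrower and shifted toward the mode.

[0.499, 0.969]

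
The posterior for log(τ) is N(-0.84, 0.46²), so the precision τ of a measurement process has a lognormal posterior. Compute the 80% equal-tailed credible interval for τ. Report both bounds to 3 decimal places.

On the log scale the 80% interval is -0.84 ± 1.282 × 0.46 = [-1.4295, -0.2505].
Exponentiate: [e^-1.4295, e^-0.2505] = [0.239, 0.778].

[0.239, 0.778]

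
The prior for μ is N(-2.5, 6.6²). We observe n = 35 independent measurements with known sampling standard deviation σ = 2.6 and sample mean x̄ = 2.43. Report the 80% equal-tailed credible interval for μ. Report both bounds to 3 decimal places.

Posterior precision = 1/6.6² + 35/2.6² = 0.0230 + 5.1775 = 5.2005, so posterior SD = 0.4385.
Posterior mean = (-2.5/6.6² + 35·2.43/2.6²) / 5.2005 = 2.4082.
Interval: 2.4082 ± 1.282 × 0.4385 → [1.846, 2.970].

[1.846, 2.970]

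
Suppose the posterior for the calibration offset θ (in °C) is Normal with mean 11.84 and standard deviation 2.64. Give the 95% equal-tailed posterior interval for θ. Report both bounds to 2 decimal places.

The posterior is symmetric, so the 95% equal-tailed interval is θ = 11.84 ± z·2.64 with z = 1.960.
Half-width: 1.960 × 2.64 = 5.17.
11.84 − 5.17 = 6.67; 11.84 + 5.17 = 17.01.

[6.67, 17.01]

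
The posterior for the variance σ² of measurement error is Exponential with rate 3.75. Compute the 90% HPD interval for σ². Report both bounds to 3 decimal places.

[0.000, 0.614]

The exponential density is strictly decreasing on [0, ∞), so the HPD interval is anchored at 0: [0, q] with P(σ² ≤ q) = 0.90.
q = −ln(1 − 0.90) / 3.75 = 2.3026 / 3.75 = 0.614.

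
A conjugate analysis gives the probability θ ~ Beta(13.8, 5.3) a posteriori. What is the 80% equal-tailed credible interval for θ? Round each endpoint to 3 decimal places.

[0.588, 0.846]

Posterior: Beta(13.8, 5.3).
Equal-tailed 80% interval: the 0.1 and 0.9 quantiles of Beta(13.8, 5.3).
Posterior mean ≈ 0.723, SD ≈ 0.100; a Normal approximation gives roughly [0.595, 0.851].
Exact: F⁻¹(0.1) = 0.588; F⁻¹(0.9) = 0.846.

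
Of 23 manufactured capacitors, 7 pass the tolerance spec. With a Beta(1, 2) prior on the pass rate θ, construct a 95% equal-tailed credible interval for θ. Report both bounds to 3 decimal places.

[0.149, 0.494]

Posterior: Beta(1+7, 2+16) = Beta(8, 18).
Equal-tailed 95% interval: the 0.025 and 0.975 quantiles of Beta(8, 18).
Posterior mean ≈ 0.308, SD ≈ 0.089; a Normal approximation gives roughly [0.134, 0.482].
Exact: F⁻¹(0.025) = 0.149; F⁻¹(0.975) = 0.494.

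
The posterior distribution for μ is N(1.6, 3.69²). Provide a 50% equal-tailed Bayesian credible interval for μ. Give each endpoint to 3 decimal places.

The posterior is symmetric, so the 50% equal-tailed interval is μ = 1.6 ± z·3.69 with z = 0.674.
Half-width: 0.674 × 3.69 = 2.489.
1.6 − 2.489 = -0.889; 1.6 + 2.489 = 4.089.

[-0.889, 4.089]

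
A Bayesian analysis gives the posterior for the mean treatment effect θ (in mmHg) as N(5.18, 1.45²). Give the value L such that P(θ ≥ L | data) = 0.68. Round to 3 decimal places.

4.502

Need L with P(θ ≥ L) = 0.68: L = 5.18 − z_{0.32}·1.45.
z = 0.468; L = 5.18 − 0.468 × 1.45 = 4.502.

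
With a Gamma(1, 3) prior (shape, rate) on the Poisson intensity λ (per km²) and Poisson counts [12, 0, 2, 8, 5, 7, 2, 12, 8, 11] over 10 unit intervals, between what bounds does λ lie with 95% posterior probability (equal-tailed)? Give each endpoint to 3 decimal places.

Posterior: Gamma(1+67, 3+10) = Gamma(68, 13) (shape, rate).
Equal-tailed 95% interval: Gamma(68, 13) quantiles at 0.025 and 0.975.
Posterior mean ≈ 5.231, SD ≈ 0.634; a Normal approximation gives roughly [3.988, 6.474].
Exact: lower = 4.062; upper = 6.545.

[4.062, 6.545]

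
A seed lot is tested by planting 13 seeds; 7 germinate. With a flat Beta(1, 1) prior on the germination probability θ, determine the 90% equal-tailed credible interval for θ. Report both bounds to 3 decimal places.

Posterior: Beta(1+7, 1+6) = Beta(8, 7).
Equal-tailed 90% interval: the 0.05 and 0.95 quantiles of Beta(8, 7).
Posterior mean ≈ 0.533, SD ≈ 0.125; a Normal approximation gives roughly [0.328, 0.738].
Exact: F⁻¹(0.05) = 0.325; F⁻¹(0.95) = 0.736.

[0.325, 0.736]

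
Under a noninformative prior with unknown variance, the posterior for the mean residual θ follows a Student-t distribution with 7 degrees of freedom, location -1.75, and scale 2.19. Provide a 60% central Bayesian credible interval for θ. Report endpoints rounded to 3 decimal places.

The t_7 distribution is symmetric; the 60% interval is -1.75 ± t·2.19 with t_{0.8,7} = 0.896.
Half-width: 0.896 × 2.19 = 1.962.
-1.75 − 1.962 = -3.712; -1.75 + 1.962 = 0.212.

[-3.712, 0.212]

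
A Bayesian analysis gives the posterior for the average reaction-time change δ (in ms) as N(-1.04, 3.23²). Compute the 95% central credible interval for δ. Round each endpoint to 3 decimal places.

[-7.371, 5.291]

The posterior is symmetric, so the 95% equal-tailed interval is δ = -1.04 ± z·3.23 with z = 1.960.
Half-width: 1.960 × 3.23 = 6.331.
-1.04 − 6.331 = -7.371; -1.04 + 6.331 = 5.291.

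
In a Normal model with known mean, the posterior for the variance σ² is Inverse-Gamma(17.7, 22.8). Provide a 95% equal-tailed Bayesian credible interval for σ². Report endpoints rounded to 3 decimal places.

Inverse-Gamma(17.7, 22.8) quantiles: F⁻¹(0.025) and F⁻¹(0.975).
Equivalently, 1/σ² ~ Gamma(17.7, rate = 22.8); invert its 0.975 and 0.025 quantiles.
Posterior mean ≈ 1.365, SD ≈ 0.345; a Normal approximation gives roughly [0.690, 2.041].
Exact: lower = 0.849; upper = 2.184.

[0.849, 2.184]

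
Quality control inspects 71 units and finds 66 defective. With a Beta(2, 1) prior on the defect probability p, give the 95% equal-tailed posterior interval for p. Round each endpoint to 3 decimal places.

Posterior: Beta(2+66, 1+5) = Beta(68, 6).
Equal-tailed 95% interval: the 0.025 and 0.975 quantiles of Beta(68, 6).
Posterior mean ≈ 0.919, SD ≈ 0.032; a Normal approximation gives roughly [0.857, 0.981].
Exact: F⁻¹(0.025) = 0.847; F⁻¹(0.975) = 0.969.

[0.847, 0.969]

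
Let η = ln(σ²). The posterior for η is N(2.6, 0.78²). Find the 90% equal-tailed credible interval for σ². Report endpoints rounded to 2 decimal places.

On the log scale the 90% interval is 2.6 ± 1.645 × 0.78 = [1.3170, 3.8830].
Exponentiate: [e^1.3170, e^3.8830] = [3.73, 48.57].

[3.73, 48.57]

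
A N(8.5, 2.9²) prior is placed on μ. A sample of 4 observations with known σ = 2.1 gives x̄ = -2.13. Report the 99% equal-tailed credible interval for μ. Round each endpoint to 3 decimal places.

[-3.441, 1.645]

Posterior precision = 1/2.9² + 4/2.1² = 0.1189 + 0.9070 = 1.0259, so posterior SD = 0.9873.
Posterior mean = (8.5/2.9² + 4·-2.13/2.1²) / 1.0259 = -0.8980.
Interval: -0.8980 ± 2.576 × 0.9873 → [-3.441, 1.645].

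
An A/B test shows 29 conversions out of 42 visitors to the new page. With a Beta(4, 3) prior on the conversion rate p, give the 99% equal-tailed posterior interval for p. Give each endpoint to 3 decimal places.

[0.493, 0.828]

Posterior: Beta(4+29, 3+13) = Beta(33, 16).
Equal-tailed 99% interval: the 0.005 and 0.995 quantiles of Beta(33, 16).
Posterior mean ≈ 0.673, SD ≈ 0.066; a Normal approximation gives roughly [0.503, 0.844].
Exact: F⁻¹(0.005) = 0.493; F⁻¹(0.995) = 0.828.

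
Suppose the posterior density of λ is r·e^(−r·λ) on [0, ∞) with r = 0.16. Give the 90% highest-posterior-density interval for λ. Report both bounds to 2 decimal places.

[0.00, 14.39]

The exponential density is strictly decreasing on [0, ∞), so the HPD interval is anchored at 0: [0, q] with P(λ ≤ q) = 0.90.
q = −ln(1 − 0.90) / 0.16 = 2.3026 / 0.16 = 14.39.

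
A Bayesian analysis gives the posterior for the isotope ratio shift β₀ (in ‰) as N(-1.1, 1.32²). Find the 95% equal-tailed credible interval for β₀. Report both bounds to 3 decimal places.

[-3.687, 1.487]

The posterior is symmetric, so the 95% equal-tailed interval is β₀ = -1.1 ± z·1.32 with z = 1.960.
Half-width: 1.960 × 1.32 = 2.587.
-1.1 − 2.587 = -3.687; -1.1 + 2.587 = 1.487.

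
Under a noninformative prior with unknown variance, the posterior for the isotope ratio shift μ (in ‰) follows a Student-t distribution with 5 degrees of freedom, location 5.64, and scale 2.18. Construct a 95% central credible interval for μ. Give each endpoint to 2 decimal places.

The t_5 distribution is symmetric; the 95% interval is 5.64 ± t·2.18 with t_{0.975,5} = 2.571.
Half-width: 2.571 × 2.18 = 5.60.
5.64 − 5.60 = 0.04; 5.64 + 5.60 = 11.24.

[0.04, 11.24]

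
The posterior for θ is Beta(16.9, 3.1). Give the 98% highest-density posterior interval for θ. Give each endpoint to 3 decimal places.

The posterior is unimodal and skewed, so the HPD interval has equal density at both endpoints and is the shortest 98% interval.
Solving f(0.646) = f(0.985) with F(0.985) − F(0.646) = 0.98 gives [0.646, 0.985].
For comparison, the equal-tailed interval is [0.619, 0.974]; the HPD is narrower and shifted toward the mode.

[0.646, 0.985]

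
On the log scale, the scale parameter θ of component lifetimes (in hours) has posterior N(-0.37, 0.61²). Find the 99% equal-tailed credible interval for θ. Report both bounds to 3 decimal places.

On the log scale the 99% interval is -0.37 ± 2.576 × 0.61 = [-1.9413, 1.2013].
Exponentiate: [e^-1.9413, e^1.2013] = [0.144, 3.324].

[0.144, 3.324]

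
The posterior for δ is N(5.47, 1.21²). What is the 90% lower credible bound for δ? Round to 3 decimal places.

3.919

Need L with P(δ ≥ L) = 0.90: L = 5.47 − z_{0.1}·1.21.
z = 1.282; L = 5.47 − 1.282 × 1.21 = 3.919.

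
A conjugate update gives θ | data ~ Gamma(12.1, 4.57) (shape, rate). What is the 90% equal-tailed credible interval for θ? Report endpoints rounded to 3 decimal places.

[1.532, 4.011]

Posterior: Gamma(shape 12.1, rate 4.57).
Equal-tailed 90% interval: Gamma(12.1, 4.57) quantiles at 0.05 and 0.95.
Posterior mean ≈ 2.648, SD ≈ 0.761; a Normal approximation gives roughly [1.396, 3.900].
Exact: lower = 1.532; upper = 4.011.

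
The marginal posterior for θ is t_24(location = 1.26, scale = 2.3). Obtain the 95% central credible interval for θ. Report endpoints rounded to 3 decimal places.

[-3.487, 6.007]

The t_24 distribution is symmetric; the 95% interval is 1.26 ± t·2.3 with t_{0.975,24} = 2.064.
Half-width: 2.064 × 2.3 = 4.747.
1.26 − 4.747 = -3.487; 1.26 + 4.747 = 6.007.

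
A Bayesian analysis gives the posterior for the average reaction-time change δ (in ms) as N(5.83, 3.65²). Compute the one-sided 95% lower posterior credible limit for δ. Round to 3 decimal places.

Need L with P(δ ≥ L) = 0.95: L = 5.83 − z_{0.05}·3.65.
z = 1.645; L = 5.83 − 1.645 × 3.65 = -0.174.

-0.174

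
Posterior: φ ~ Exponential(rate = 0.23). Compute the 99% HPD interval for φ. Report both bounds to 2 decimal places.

The exponential density is strictly decreasing on [0, ∞), so the HPD interval is anchored at 0: [0, q] with P(φ ≤ q) = 0.99.
q = −ln(1 − 0.99) / 0.23 = 4.6052 / 0.23 = 20.02.

[0.00, 20.02]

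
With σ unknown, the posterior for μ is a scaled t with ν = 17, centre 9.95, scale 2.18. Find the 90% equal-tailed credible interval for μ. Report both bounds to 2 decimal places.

[6.16, 13.74]

The t_17 distribution is symmetric; the 90% interval is 9.95 ± t·2.18 with t_{0.95,17} = 1.740.
Half-width: 1.740 × 2.18 = 3.79.
9.95 − 3.79 = 6.16; 9.95 + 3.79 = 13.74.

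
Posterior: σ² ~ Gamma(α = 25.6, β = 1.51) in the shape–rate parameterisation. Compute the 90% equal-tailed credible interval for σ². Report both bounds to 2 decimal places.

Posterior: Gamma(shape 25.6, rate 1.51).
Equal-tailed 90% interval: Gamma(25.6, 1.51) quantiles at 0.05 and 0.95.
Posterior mean ≈ 16.95, SD ≈ 3.35; a Normal approximation gives roughly [11.44, 22.47].
Exact: lower = 11.84; upper = 22.82.

[11.84, 22.82]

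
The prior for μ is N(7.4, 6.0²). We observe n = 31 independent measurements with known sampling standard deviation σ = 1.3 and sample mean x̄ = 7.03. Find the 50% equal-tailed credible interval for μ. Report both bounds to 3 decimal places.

Posterior precision = 1/6.0² + 31/1.3² = 0.0278 + 18.3432 = 18.3710, so posterior SD = 0.2333.
Posterior mean = (7.4/6.0² + 31·7.03/1.3²) / 18.3710 = 7.0306.
Interval: 7.0306 ± 0.674 × 0.2333 → [6.873, 7.188].

[6.873, 7.188]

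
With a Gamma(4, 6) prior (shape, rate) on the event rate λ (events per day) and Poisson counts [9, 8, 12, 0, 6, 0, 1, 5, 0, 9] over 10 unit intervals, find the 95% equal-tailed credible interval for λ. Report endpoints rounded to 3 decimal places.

[2.535, 4.333]

Posterior: Gamma(4+50, 6+10) = Gamma(54, 16) (shape, rate).
Equal-tailed 95% interval: Gamma(54, 16) quantiles at 0.025 and 0.975.
Posterior mean ≈ 3.375, SD ≈ 0.459; a Normal approximation gives roughly [2.475, 4.275].
Exact: lower = 2.535; upper = 4.333.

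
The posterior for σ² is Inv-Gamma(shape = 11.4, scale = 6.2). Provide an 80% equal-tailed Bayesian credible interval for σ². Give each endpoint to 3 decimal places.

[0.390, 0.844]

Inverse-Gamma(11.4, 6.2) quantiles: F⁻¹(0.1) and F⁻¹(0.9).
Equivalently, 1/σ² ~ Gamma(11.4, rate = 6.2); invert its 0.9 and 0.1 quantiles.
Posterior mean ≈ 0.596, SD ≈ 0.194; a Normal approximation gives roughly [0.347, 0.845].
Exact: lower = 0.390; upper = 0.844.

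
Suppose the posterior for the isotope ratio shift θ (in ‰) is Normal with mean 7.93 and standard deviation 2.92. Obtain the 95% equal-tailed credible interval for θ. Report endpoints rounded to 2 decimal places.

The posterior is symmetric, so the 95% equal-tailed interval is θ = 7.93 ± z·2.92 with z = 1.960.
Half-width: 1.960 × 2.92 = 5.72.
7.93 − 5.72 = 2.21; 7.93 + 5.72 = 13.65.

[2.21, 13.65]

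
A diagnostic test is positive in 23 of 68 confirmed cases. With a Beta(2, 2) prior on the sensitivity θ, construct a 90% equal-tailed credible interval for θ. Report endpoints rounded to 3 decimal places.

Posterior: Beta(2+23, 2+45) = Beta(25, 47).
Equal-tailed 90% interval: the 0.05 and 0.95 quantiles of Beta(25, 47).
Posterior mean ≈ 0.347, SD ≈ 0.056; a Normal approximation gives roughly [0.256, 0.439].
Exact: F⁻¹(0.05) = 0.258; F⁻¹(0.95) = 0.441.

[0.258, 0.441]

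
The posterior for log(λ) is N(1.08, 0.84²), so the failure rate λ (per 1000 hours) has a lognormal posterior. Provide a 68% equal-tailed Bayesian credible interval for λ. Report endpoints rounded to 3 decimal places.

On the log scale the 68% interval is 1.08 ± 0.994 × 0.84 = [0.2447, 1.9153].
Exponentiate: [e^0.2447, e^1.9153] = [1.277, 6.789].

[1.277, 6.789]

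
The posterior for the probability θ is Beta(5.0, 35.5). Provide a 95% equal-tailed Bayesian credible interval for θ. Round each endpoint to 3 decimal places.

[0.042, 0.239]

Posterior: Beta(5.0, 35.5).
Equal-tailed 95% interval: the 0.025 and 0.975 quantiles of Beta(5.0, 35.5).
Posterior mean ≈ 0.123, SD ≈ 0.051; a Normal approximation gives roughly [0.023, 0.224].
Exact: F⁻¹(0.025) = 0.042; F⁻¹(0.975) = 0.239.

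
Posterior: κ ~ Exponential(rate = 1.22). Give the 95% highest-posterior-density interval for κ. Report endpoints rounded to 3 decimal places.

[0.000, 2.456]

The exponential density is strictly decreasing on [0, ∞), so the HPD interval is anchored at 0: [0, q] with P(κ ≤ q) = 0.95.
q = −ln(1 − 0.95) / 1.22 = 2.9957 / 1.22 = 2.456.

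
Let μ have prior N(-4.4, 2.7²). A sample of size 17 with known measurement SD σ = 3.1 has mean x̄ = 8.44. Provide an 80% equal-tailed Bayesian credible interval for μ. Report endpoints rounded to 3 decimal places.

Posterior precision = 1/2.7² + 17/3.1² = 0.1372 + 1.7690 = 1.9062, so posterior SD = 0.7243.
Posterior mean = (-4.4/2.7² + 17·8.44/3.1²) / 1.9062 = 7.5160.
Interval: 7.5160 ± 1.282 × 0.7243 → [6.588, 8.444].

[6.588, 8.444]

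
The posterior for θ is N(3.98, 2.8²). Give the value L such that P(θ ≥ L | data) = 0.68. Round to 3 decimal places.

Need L with P(θ ≥ L) = 0.68: L = 3.98 − z_{0.32}·2.8.
z = 0.468; L = 3.98 − 0.468 × 2.8 = 2.670.

2.670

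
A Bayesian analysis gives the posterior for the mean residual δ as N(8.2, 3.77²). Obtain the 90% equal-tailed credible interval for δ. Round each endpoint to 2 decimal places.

The posterior is symmetric, so the 90% equal-tailed interval is δ = 8.2 ± z·3.77 with z = 1.645.
Half-width: 1.645 × 3.77 = 6.20.
8.2 − 6.20 = 2.00; 8.2 + 6.20 = 14.40.

[2.00, 14.40]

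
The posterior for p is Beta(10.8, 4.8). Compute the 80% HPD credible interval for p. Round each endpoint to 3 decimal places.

[0.560, 0.850]

The posterior is unimodal and skewed, so the HPD interval has equal density at both endpoints and is the shortest 80% interval.
Solving f(0.560) = f(0.850) with F(0.850) − F(0.560) = 0.80 gives [0.560, 0.850].
For comparison, the equal-tailed interval is [0.539, 0.834]; the HPD is narrower and shifted toward the mode.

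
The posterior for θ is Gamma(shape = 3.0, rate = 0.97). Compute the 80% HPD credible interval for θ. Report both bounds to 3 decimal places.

The posterior is unimodal and skewed, so the HPD interval has equal density at both endpoints and is the shortest 80% interval.
Solving f(0.674) = f(4.661) with F(4.661) − F(0.674) = 0.80 gives [0.674, 4.661].
For comparison, the equal-tailed interval is [1.136, 5.487]; the HPD is narrower and shifted toward the mode.

[0.674, 4.661]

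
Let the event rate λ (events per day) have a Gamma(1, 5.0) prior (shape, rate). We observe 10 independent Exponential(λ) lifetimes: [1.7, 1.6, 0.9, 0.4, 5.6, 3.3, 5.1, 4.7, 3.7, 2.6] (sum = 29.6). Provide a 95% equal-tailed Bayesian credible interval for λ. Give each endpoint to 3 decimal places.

Posterior: Gamma(1+10, 5.0+29.6) = Gamma(11, 34.6) (shape, rate).
Equal-tailed 95% interval: Gamma(11, 34.6) quantiles at 0.025 and 0.975.
Posterior mean ≈ 0.318, SD ≈ 0.096; a Normal approximation gives roughly [0.130, 0.506].
Exact: lower = 0.159; upper = 0.532.

[0.159, 0.532]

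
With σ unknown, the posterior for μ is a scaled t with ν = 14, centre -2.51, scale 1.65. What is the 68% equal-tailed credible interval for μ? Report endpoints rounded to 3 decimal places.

The t_14 distribution is symmetric; the 68% interval is -2.51 ± t·1.65 with t_{0.84,14} = 1.031.
Half-width: 1.031 × 1.65 = 1.701.
-2.51 − 1.701 = -4.211; -2.51 + 1.701 = -0.809.

[-4.211, -0.809]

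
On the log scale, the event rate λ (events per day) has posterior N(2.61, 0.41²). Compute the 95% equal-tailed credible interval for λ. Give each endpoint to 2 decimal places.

On the log scale the 95% interval is 2.61 ± 1.960 × 0.41 = [1.8064, 3.4136].
Exponentiate: [e^1.8064, e^3.4136] = [6.09, 30.37].

[6.09, 30.37]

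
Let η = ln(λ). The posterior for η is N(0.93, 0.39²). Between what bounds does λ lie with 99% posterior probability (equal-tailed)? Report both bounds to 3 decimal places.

On the log scale the 99% interval is 0.93 ± 2.576 × 0.39 = [-0.0746, 1.9346].
Exponentiate: [e^-0.0746, e^1.9346] = [0.928, 6.921].

[0.928, 6.921]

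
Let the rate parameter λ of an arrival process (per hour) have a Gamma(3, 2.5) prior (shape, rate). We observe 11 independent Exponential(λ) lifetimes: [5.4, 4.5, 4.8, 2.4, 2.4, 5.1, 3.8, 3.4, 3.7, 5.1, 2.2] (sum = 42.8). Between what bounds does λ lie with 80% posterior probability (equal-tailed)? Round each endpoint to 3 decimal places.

Posterior: Gamma(3+11, 2.5+42.8) = Gamma(14, 45.3) (shape, rate).
Equal-tailed 80% interval: Gamma(14, 45.3) quantiles at 0.1 and 0.9.
Posterior mean ≈ 0.309, SD ≈ 0.083; a Normal approximation gives roughly [0.203, 0.415].
Exact: lower = 0.209; upper = 0.418.

[0.209, 0.418]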